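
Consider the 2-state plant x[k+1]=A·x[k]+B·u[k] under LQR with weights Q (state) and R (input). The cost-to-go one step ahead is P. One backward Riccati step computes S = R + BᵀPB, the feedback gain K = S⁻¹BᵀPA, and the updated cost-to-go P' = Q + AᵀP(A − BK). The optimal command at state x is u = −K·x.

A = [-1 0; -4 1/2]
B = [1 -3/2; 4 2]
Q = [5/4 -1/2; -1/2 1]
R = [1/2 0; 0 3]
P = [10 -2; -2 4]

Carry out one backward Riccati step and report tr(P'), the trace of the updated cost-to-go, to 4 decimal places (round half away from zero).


2.7601

BᵀP = [2.0000 14.0000; -19.0000 11.0000]
S = R + BᵀPB = [1/2 0; 0 3] + [58.0000 25.0000; 25.0000 50.5000] = [58.5000 25.0000; 25.0000 53.5000]
BᵀPA = [-58.0000 7.0000; -25.0000 5.5000]
K = S⁻¹·BᵀPA = [-0.9893 0.0946; -0.0050 0.0586]
A−BK = [-0.0182 -0.0067; -0.0327 0.0043]
AᵀP(A−BK) = [0.4947 -0.0473; -0.0473 0.0154]
P' = Q + AᵀP(A−BK) = [1.7447 -0.5473; -0.5473 1.0154]
tr(P') = 2.7601


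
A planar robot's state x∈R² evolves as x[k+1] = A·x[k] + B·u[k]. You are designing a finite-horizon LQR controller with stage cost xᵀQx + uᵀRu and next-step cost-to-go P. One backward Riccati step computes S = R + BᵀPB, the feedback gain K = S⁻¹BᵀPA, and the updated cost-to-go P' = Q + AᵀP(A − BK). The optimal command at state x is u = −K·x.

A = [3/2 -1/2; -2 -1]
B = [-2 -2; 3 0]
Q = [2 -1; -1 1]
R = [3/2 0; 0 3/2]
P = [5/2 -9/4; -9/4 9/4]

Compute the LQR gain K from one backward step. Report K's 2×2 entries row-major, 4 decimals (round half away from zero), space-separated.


BᵀP = [-11.7500 11.2500; -5.0000 4.5000]
S = R + BᵀPB = [3/2 0; 0 3/2] + [57.2500 23.5000; 23.5000 10.0000] = [58.7500 23.5000; 23.5000 11.5000]
BᵀPA = [-40.1250 -5.3750; -16.5000 -2.0000]
K = S⁻¹·BᵀPA = [-0.5973 -0.1201; -0.2143 0.0714]
A−BK = [-0.1231 -0.5973; -0.2082 -0.6398]
AᵀP(A−BK) = [0.6241 0.1111; 0.1111 0.1225]
P' = Q + AᵀP(A−BK) = [2.6241 -0.8889; -0.8889 1.1225]
tr(P') = 3.7466

-0.5973 -0.1201 -0.2143 0.0714


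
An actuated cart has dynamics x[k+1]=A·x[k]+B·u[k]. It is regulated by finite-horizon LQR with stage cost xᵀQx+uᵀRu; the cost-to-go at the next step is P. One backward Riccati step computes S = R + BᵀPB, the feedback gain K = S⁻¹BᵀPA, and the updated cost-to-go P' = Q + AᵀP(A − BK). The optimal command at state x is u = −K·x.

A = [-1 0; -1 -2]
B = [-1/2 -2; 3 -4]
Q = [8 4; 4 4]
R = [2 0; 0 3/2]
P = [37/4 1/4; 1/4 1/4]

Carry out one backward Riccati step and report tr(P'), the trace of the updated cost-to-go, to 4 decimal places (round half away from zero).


12.6910

BᵀP = [-3.8750 0.6250; -19.5000 -1.5000]
S = R + BᵀPB = [2 0; 0 3/2] + [3.8125 5.2500; 5.2500 45.0000] = [5.8125 5.2500; 5.2500 46.5000]
BᵀPA = [3.2500 -1.2500; 21.0000 3.0000]
K = S⁻¹·BᵀPA = [0.1684 -0.3044; 0.4326 0.0989]
A−BK = [-0.0506 0.0456; 0.2252 -0.6914]
AᵀP(A−BK) = [0.3681 -0.0873; -0.0873 0.3229]
P' = Q + AᵀP(A−BK) = [8.3681 3.9127; 3.9127 4.3229]
tr(P') = 12.6910


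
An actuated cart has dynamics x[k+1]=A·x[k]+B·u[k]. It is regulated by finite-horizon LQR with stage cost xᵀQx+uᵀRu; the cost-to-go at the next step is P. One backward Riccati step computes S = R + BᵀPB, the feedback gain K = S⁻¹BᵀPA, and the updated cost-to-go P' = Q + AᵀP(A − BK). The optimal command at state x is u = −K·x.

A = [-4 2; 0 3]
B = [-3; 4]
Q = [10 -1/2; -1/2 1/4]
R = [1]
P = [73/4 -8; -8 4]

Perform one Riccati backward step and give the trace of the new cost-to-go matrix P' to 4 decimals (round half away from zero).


22.6180

BᵀP = [-86.7500 40.0000]
S = R + BᵀPB = [1] + [420.2500] = [421.2500]
BᵀPA = [347.0000 -53.5000]
K = S⁻¹·BᵀPA = [0.8237 -0.1270]
A−BK = [-1.5288 1.6190; -3.2950 3.5080]
AᵀP(A−BK) = [6.1626 -5.9300; -5.9300 6.2053]
P' = Q + AᵀP(A−BK) = [16.1626 -6.4300; -6.4300 6.4553]
tr(P') = 22.6180


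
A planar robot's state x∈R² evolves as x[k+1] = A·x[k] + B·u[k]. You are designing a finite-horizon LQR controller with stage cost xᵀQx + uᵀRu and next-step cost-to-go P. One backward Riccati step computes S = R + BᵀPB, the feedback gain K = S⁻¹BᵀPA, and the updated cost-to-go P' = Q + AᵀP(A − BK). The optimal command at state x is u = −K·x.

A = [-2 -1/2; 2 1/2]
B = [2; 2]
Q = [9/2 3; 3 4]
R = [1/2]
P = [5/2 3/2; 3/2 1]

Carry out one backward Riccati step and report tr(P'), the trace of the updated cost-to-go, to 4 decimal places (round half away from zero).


BᵀP = [8.0000 5.0000]
S = R + BᵀPB = [1/2] + [26.0000] = [26.5000]
BᵀPA = [-6.0000 -1.5000]
K = S⁻¹·BᵀPA = [-0.2264 -0.0566]
A−BK = [-1.5472 -0.3868; 2.4528 0.6132]
AᵀP(A−BK) = [0.6415 0.1604; 0.1604 0.0401]
P' = Q + AᵀP(A−BK) = [5.1415 3.1604; 3.1604 4.0401]
tr(P') = 9.1816

9.1816


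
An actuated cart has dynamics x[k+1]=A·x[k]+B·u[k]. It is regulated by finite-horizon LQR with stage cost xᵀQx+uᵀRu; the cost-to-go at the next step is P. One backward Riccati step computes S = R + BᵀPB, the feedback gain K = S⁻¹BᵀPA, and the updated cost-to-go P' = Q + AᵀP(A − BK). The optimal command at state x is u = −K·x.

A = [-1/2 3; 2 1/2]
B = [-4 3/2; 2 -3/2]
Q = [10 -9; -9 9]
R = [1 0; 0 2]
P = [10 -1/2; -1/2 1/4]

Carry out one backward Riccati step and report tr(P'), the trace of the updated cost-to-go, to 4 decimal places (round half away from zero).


20.9920

BᵀP = [-41.0000 2.5000; 15.7500 -1.1250]
S = R + BᵀPB = [1 0; 0 2] + [169.0000 -65.2500; -65.2500 25.3125] = [170.0000 -65.2500; -65.2500 27.3125]
BᵀPA = [25.5000 -121.7500; -10.1250 46.6875]
K = S⁻¹·BᵀPA = [0.0929 -0.7235; -0.1488 -0.0190]
A−BK = [0.0947 0.1346; 1.5910 1.9185]
AᵀP(A−BK) = [0.6248 0.6311; 0.6311 1.3672]
P' = Q + AᵀP(A−BK) = [10.6248 -8.3689; -8.3689 10.3672]
tr(P') = 20.9920


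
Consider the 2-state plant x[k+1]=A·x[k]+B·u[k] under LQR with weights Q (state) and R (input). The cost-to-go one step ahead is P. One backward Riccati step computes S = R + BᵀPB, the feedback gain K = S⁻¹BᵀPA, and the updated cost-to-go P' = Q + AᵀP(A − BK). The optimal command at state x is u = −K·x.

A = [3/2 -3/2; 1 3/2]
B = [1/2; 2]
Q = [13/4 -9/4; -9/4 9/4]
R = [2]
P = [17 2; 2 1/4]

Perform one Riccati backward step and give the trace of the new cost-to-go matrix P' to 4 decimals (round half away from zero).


19.1625

BᵀP = [12.5000 1.5000]
S = R + BᵀPB = [2] + [9.2500] = [11.2500]
BᵀPA = [20.2500 -16.5000]
K = S⁻¹·BᵀPA = [1.8000 -1.4667]
A−BK = [0.6000 -0.7667; -2.6000 4.4333]
AᵀP(A−BK) = [8.0500 -6.6750; -6.6750 5.6125]
P' = Q + AᵀP(A−BK) = [11.3000 -8.9250; -8.9250 7.8625]
tr(P') = 19.1625


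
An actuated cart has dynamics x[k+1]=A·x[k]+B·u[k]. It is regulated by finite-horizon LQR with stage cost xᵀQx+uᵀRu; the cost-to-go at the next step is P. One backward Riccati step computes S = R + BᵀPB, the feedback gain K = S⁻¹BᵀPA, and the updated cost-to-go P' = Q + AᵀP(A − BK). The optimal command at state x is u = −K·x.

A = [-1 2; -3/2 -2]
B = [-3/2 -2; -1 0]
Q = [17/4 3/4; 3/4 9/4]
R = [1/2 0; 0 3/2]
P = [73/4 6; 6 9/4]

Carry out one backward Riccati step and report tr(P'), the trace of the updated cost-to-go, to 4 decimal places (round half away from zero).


8.6508

BᵀP = [-33.3750 -11.2500; -36.5000 -12.0000]
S = R + BᵀPB = [1/2 0; 0 3/2] + [61.3125 66.7500; 66.7500 73.0000] = [61.8125 66.7500; 66.7500 74.5000]
BᵀPA = [50.2500 -44.2500; 54.5000 -49.0000]
K = S⁻¹·BᵀPA = [0.7075 -0.1731; 0.0976 -0.5026]
A−BK = [0.2565 0.7351; -0.7925 -2.1731]
AᵀP(A−BK) = [0.4391 0.3414; 0.3414 1.7117]
P' = Q + AᵀP(A−BK) = [4.6891 1.0914; 1.0914 3.9617]
tr(P') = 8.6508


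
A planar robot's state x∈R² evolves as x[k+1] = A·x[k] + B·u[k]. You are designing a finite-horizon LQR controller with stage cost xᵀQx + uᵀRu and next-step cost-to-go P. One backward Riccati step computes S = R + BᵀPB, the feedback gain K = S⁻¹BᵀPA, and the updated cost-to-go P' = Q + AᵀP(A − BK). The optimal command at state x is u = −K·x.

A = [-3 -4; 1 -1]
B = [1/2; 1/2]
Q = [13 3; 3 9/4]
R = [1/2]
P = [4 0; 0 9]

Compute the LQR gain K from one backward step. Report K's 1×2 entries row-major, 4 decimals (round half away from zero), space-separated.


BᵀP = [2.0000 4.5000]
S = R + BᵀPB = [1/2] + [3.2500] = [3.7500]
BᵀPA = [-1.5000 -12.5000]
K = S⁻¹·BᵀPA = [-0.4000 -3.3333]
A−BK = [-2.8000 -2.3333; 1.2000 0.6667]
AᵀP(A−BK) = [44.4000 34.0000; 34.0000 31.3333]
P' = Q + AᵀP(A−BK) = [57.4000 37.0000; 37.0000 33.5833]
tr(P') = 90.9833

-0.4000 -3.3333


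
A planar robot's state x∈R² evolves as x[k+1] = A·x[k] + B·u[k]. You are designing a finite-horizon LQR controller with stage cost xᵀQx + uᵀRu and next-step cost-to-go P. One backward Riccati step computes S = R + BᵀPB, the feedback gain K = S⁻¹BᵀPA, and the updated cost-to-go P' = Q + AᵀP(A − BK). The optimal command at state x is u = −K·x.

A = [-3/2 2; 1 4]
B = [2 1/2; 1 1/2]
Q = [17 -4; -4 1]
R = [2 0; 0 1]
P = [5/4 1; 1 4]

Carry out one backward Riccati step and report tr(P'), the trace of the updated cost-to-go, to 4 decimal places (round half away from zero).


37.9299

BᵀP = [3.5000 6.0000; 1.1250 2.5000]
S = R + BᵀPB = [2 0; 0 1] + [13.0000 4.7500; 4.7500 1.8125] = [15.0000 4.7500; 4.7500 2.8125]
BᵀPA = [0.7500 31.0000; 0.8125 12.2500]
K = S⁻¹·BᵀPA = [-0.0892 1.4777; 0.4395 1.8599]
A−BK = [-1.5414 -1.8854; 0.8694 1.5924]
AᵀP(A−BK) = [3.5223 5.6306; 5.6306 16.4076]
P' = Q + AᵀP(A−BK) = [20.5223 1.6306; 1.6306 17.4076]
tr(P') = 37.9299


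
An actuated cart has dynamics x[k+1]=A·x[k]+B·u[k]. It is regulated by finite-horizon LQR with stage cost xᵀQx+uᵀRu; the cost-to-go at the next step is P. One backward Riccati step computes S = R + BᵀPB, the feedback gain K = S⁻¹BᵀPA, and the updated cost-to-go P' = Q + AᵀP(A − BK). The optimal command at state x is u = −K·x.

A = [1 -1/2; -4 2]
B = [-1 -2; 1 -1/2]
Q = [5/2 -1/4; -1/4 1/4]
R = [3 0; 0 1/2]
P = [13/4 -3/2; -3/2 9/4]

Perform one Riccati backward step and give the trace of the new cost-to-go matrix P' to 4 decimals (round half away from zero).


24.4094

BᵀP = [-4.7500 3.7500; -5.7500 1.8750]
S = R + BᵀPB = [3 0; 0 1/2] + [8.5000 7.6250; 7.6250 10.5625] = [11.5000 7.6250; 7.6250 11.0625]
BᵀPA = [-19.7500 9.8750; -13.2500 6.6250]
K = S⁻¹·BᵀPA = [-1.7003 0.8501; -0.0258 0.0129]
A−BK = [-0.7519 0.3759; -2.3126 1.1563]
AᵀP(A−BK) = [17.3275 -8.6638; -8.6638 4.3319]
P' = Q + AᵀP(A−BK) = [19.8275 -8.9138; -8.9138 4.5819]
tr(P') = 24.4094


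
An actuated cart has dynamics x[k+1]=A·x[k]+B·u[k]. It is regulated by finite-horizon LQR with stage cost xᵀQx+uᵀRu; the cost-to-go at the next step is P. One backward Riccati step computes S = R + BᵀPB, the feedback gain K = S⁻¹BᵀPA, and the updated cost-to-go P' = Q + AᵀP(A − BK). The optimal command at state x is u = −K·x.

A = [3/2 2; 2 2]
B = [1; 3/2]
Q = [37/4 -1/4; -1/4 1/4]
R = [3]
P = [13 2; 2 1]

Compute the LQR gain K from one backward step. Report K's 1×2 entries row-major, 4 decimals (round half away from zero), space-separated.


BᵀP = [16.0000 3.5000]
S = R + BᵀPB = [3] + [21.2500] = [24.2500]
BᵀPA = [31.0000 39.0000]
K = S⁻¹·BᵀPA = [1.2784 1.6082]
A−BK = [0.2216 0.3918; 0.0825 -0.4124]
AᵀP(A−BK) = [5.6211 7.1443; 7.1443 9.2784]
P' = Q + AᵀP(A−BK) = [14.8711 6.8943; 6.8943 9.5284]
tr(P') = 24.3995

1.2784 1.6082


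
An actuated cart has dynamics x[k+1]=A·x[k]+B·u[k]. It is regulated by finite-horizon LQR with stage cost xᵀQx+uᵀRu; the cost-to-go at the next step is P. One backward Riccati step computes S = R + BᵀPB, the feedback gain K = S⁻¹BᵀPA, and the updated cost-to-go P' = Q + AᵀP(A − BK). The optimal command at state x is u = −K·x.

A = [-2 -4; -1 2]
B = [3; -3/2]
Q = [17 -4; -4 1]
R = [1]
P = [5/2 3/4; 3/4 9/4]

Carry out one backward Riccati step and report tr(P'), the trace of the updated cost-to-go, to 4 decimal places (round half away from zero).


28.7507

BᵀP = [6.3750 -1.1250]
S = R + BᵀPB = [1] + [20.8125] = [21.8125]
BᵀPA = [-11.6250 -27.7500]
K = S⁻¹·BᵀPA = [-0.5330 -1.2722]
A−BK = [-0.4011 -0.1834; -1.7994 0.0917]
AᵀP(A−BK) = [9.0544 0.7106; 0.7106 1.6963]
P' = Q + AᵀP(A−BK) = [26.0544 -3.2894; -3.2894 2.6963]
tr(P') = 28.7507


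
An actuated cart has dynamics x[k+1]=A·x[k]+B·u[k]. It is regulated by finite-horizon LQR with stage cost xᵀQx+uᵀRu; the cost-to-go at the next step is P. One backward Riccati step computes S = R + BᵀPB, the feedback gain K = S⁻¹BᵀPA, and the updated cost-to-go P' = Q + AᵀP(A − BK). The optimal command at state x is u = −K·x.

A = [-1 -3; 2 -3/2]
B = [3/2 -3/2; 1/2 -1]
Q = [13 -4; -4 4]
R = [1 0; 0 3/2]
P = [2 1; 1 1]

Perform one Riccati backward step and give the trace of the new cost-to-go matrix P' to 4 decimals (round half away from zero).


21.1458

BᵀP = [3.5000 2.0000; -4.0000 -2.5000]
S = R + BᵀPB = [1 0; 0 3/2] + [6.2500 -7.2500; -7.2500 8.5000] = [7.2500 -7.2500; -7.2500 10.0000]
BᵀPA = [0.5000 -13.5000; -1.0000 15.7500]
K = S⁻¹·BᵀPA = [-0.1129 -1.0439; -0.1818 0.8182]
A−BK = [-1.1034 -0.2069; 1.8746 -0.1599]
AᵀP(A−BK) = [1.8746 -0.1599; -0.1599 2.2712]
P' = Q + AᵀP(A−BK) = [14.8746 -4.1599; -4.1599 6.2712]
tr(P') = 21.1458


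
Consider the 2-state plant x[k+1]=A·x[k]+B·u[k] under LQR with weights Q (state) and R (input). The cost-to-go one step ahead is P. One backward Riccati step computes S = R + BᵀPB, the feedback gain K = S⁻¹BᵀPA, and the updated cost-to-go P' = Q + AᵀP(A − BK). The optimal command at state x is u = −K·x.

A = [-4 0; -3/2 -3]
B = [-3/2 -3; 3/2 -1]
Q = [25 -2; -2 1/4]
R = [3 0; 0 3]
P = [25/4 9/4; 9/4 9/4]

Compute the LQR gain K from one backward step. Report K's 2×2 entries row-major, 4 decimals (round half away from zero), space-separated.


0.0781 -0.8438 1.2813 0.5625

BᵀP = [-6.0000 0.0000; -21.0000 -9.0000]
S = R + BᵀPB = [3 0; 0 3] + [9.0000 18.0000; 18.0000 72.0000] = [12.0000 18.0000; 18.0000 75.0000]
BᵀPA = [24.0000 0.0000; 97.5000 27.0000]
K = S⁻¹·BᵀPA = [0.0781 -0.8438; 1.2813 0.5625]
A−BK = [-0.0391 0.4219; -0.3359 -1.1719]
AᵀP(A−BK) = [5.2656 2.5313; 2.5313 5.0625]
P' = Q + AᵀP(A−BK) = [30.2656 0.5313; 0.5313 5.3125]
tr(P') = 35.5781


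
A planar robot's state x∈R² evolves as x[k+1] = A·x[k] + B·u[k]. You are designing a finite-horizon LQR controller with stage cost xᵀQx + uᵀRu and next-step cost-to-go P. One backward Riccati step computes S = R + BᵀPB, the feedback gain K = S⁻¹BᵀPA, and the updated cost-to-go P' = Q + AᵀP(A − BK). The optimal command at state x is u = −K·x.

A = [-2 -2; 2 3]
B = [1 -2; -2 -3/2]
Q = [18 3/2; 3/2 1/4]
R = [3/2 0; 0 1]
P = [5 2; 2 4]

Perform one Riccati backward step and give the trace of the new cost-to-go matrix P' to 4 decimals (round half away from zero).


24.1036

BᵀP = [1.0000 -6.0000; -13.0000 -10.0000]
S = R + BᵀPB = [3/2 0; 0 1] + [13.0000 7.0000; 7.0000 41.0000] = [14.5000 7.0000; 7.0000 42.0000]
BᵀPA = [-14.0000 -20.0000; 6.0000 -4.0000]
K = S⁻¹·BᵀPA = [-1.1250 -1.4500; 0.3304 0.1464]
A−BK = [-0.2143 -0.2571; 0.2455 0.3196]
AᵀP(A−BK) = [2.2679 2.8214; 2.8214 3.5857]
P' = Q + AᵀP(A−BK) = [20.2679 4.3214; 4.3214 3.8357]
tr(P') = 24.1036


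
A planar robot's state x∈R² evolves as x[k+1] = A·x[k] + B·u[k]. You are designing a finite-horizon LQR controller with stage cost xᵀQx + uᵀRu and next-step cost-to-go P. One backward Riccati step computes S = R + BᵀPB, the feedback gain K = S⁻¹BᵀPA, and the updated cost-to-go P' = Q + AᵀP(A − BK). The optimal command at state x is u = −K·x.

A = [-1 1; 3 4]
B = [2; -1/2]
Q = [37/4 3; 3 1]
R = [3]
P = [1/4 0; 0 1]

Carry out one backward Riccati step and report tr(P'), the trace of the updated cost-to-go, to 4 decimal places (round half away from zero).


34.2794

BᵀP = [0.5000 -0.5000]
S = R + BᵀPB = [3] + [1.2500] = [4.2500]
BᵀPA = [-2.0000 -1.5000]
K = S⁻¹·BᵀPA = [-0.4706 -0.3529]
A−BK = [-0.0588 1.7059; 2.7647 3.8235]
AᵀP(A−BK) = [8.3088 11.0441; 11.0441 15.7206]
P' = Q + AᵀP(A−BK) = [17.5588 14.0441; 14.0441 16.7206]
tr(P') = 34.2794


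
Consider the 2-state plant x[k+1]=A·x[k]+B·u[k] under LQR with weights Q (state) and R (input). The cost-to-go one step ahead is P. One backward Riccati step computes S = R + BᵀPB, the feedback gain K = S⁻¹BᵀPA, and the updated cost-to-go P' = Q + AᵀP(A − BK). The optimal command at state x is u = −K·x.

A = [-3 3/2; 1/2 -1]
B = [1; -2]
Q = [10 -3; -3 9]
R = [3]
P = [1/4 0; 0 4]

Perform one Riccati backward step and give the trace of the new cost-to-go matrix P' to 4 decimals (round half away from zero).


BᵀP = [0.2500 -8.0000]
S = R + BᵀPB = [3] + [16.2500] = [19.2500]
BᵀPA = [-4.7500 8.3750]
K = S⁻¹·BᵀPA = [-0.2468 0.4351]
A−BK = [-2.7532 1.0649; 0.0065 -0.1299]
AᵀP(A−BK) = [2.0779 -1.0584; -1.0584 0.9188]
P' = Q + AᵀP(A−BK) = [12.0779 -4.0584; -4.0584 9.9188]
tr(P') = 21.9968

21.9968


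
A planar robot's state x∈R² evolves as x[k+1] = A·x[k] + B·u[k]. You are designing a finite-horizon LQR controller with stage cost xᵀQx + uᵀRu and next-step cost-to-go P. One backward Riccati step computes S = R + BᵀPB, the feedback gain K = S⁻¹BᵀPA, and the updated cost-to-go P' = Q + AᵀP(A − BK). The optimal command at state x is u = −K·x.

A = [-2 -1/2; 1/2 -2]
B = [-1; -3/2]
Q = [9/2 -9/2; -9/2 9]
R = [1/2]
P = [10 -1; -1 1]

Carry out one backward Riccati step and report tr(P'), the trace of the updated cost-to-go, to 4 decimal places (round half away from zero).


BᵀP = [-8.5000 -0.5000]
S = R + BᵀPB = [1/2] + [9.2500] = [9.7500]
BᵀPA = [16.7500 5.2500]
K = S⁻¹·BᵀPA = [1.7179 0.5385]
A−BK = [-0.2821 0.0385; 3.0769 -1.1923]
AᵀP(A−BK) = [13.4744 -3.7692; -3.7692 1.6731]
P' = Q + AᵀP(A−BK) = [17.9744 -8.2692; -8.2692 10.6731]
tr(P') = 28.6474

28.6474


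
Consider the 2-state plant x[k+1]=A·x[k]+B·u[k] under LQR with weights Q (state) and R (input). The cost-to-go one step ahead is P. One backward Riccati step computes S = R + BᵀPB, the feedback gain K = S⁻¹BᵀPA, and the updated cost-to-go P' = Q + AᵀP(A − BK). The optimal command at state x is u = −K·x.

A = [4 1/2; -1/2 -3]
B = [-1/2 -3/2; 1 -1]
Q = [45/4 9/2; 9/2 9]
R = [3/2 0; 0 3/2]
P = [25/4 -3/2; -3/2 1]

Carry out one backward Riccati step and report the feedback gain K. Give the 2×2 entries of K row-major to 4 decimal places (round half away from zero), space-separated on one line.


BᵀP = [-4.6250 1.7500; -7.8750 1.2500]
S = R + BᵀPB = [3/2 0; 0 3/2] + [4.0625 5.1875; 5.1875 10.5625] = [5.5625 5.1875; 5.1875 12.0625]
BᵀPA = [-19.3750 -7.5625; -32.1250 -7.6875]
K = S⁻¹·BᵀPA = [-1.6687 -1.2776; -1.9456 -0.0879]
A−BK = [0.2473 -0.2706; -0.7768 -1.8103]
AᵀP(A−BK) = [11.4168 4.7986; 4.7986 4.7251]
P' = Q + AᵀP(A−BK) = [22.6668 9.2986; 9.2986 13.7251]
tr(P') = 36.3919

-1.6687 -1.2776 -1.9456 -0.0879


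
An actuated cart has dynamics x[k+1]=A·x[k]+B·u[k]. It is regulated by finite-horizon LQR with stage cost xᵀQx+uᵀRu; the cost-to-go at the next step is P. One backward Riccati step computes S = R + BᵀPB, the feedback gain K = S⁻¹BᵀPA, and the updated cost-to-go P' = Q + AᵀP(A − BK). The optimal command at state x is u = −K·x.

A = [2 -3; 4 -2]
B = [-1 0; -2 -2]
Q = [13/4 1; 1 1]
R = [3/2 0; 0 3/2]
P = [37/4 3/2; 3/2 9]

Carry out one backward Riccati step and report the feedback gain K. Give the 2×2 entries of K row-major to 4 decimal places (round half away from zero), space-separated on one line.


BᵀP = [-12.2500 -19.5000; -3.0000 -18.0000]
S = R + BᵀPB = [3/2 0; 0 3/2] + [51.2500 39.0000; 39.0000 36.0000] = [52.7500 39.0000; 39.0000 37.5000]
BᵀPA = [-102.5000 75.7500; -78.0000 45.0000]
K = S⁻¹·BᵀPA = [-1.7539 2.3749; -0.2559 -1.2699]
A−BK = [0.2461 -0.6251; -0.0197 0.2100]
AᵀP(A−BK) = [5.2617 -7.1247; -7.1247 14.4967]
P' = Q + AᵀP(A−BK) = [8.5117 -6.1247; -6.1247 15.4967]
tr(P') = 24.0084

-1.7539 2.3749 -0.2559 -1.2699


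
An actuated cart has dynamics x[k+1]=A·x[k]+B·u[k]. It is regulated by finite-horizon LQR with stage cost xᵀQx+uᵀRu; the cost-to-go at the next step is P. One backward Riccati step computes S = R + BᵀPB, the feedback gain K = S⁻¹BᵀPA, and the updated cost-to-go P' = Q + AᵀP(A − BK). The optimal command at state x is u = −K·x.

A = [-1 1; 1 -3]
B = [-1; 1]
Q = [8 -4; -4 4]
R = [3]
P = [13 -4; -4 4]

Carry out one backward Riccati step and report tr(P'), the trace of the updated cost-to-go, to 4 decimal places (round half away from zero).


27.6429

BᵀP = [-17.0000 8.0000]
S = R + BᵀPB = [3] + [25.0000] = [28.0000]
BᵀPA = [25.0000 -41.0000]
K = S⁻¹·BᵀPA = [0.8929 -1.4643]
A−BK = [-0.1071 -0.4643; 0.1071 -1.5357]
AᵀP(A−BK) = [2.6786 -4.3929; -4.3929 12.9643]
P' = Q + AᵀP(A−BK) = [10.6786 -8.3929; -8.3929 16.9643]
tr(P') = 27.6429


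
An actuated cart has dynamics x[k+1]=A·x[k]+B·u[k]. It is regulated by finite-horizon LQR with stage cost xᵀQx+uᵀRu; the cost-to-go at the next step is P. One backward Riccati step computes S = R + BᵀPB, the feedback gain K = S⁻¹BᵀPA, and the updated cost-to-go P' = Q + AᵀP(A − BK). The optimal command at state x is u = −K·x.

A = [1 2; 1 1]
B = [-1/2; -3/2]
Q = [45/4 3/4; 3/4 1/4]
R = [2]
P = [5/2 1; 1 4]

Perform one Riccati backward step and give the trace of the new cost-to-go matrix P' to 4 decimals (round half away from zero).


BᵀP = [-2.7500 -6.5000]
S = R + BᵀPB = [2] + [11.1250] = [13.1250]
BᵀPA = [-9.2500 -12.0000]
K = S⁻¹·BᵀPA = [-0.7048 -0.9143]
A−BK = [0.6476 1.5429; -0.0571 -0.3714]
AᵀP(A−BK) = [1.9810 3.5429; 3.5429 7.0286]
P' = Q + AᵀP(A−BK) = [13.2310 4.2929; 4.2929 7.2786]
tr(P') = 20.5095

20.5095


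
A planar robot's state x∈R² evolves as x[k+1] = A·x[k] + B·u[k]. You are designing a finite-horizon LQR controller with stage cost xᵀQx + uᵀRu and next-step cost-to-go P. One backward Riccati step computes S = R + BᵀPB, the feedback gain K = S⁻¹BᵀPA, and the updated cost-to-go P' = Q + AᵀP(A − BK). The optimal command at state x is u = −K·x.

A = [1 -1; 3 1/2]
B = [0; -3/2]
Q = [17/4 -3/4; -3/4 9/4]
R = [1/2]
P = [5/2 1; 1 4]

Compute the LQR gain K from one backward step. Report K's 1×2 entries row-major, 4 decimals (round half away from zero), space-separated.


-2.0526 -0.1579

BᵀP = [-1.5000 -6.0000]
S = R + BᵀPB = [1/2] + [9.0000] = [9.5000]
BᵀPA = [-19.5000 -1.5000]
K = S⁻¹·BᵀPA = [-2.0526 -0.1579]
A−BK = [1.0000 -1.0000; -0.0789 0.2632]
AᵀP(A−BK) = [4.4737 -2.0789; -2.0789 2.2632]
P' = Q + AᵀP(A−BK) = [8.7237 -2.8289; -2.8289 4.5132]
tr(P') = 13.2368


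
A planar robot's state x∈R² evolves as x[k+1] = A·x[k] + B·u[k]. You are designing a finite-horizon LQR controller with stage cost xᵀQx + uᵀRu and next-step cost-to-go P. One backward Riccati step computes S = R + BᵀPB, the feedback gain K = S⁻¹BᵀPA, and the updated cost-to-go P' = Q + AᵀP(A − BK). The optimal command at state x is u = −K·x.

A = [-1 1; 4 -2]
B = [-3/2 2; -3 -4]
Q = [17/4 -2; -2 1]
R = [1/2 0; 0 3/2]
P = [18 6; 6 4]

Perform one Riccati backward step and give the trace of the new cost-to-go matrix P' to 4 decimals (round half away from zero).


BᵀP = [-45.0000 -21.0000; 12.0000 -4.0000]
S = R + BᵀPB = [1/2 0; 0 3/2] + [130.5000 -6.0000; -6.0000 40.0000] = [131.0000 -6.0000; -6.0000 41.5000]
BᵀPA = [-39.0000 -3.0000; -28.0000 20.0000]
K = S⁻¹·BᵀPA = [-0.3308 -0.0008; -0.7225 0.4818]
A−BK = [-0.0512 0.0351; 0.1175 -0.0753]
AᵀP(A−BK) = [0.8680 -0.5419; -0.5419 0.3614]
P' = Q + AᵀP(A−BK) = [5.1180 -2.5419; -2.5419 1.3614]
tr(P') = 6.4793

6.4793


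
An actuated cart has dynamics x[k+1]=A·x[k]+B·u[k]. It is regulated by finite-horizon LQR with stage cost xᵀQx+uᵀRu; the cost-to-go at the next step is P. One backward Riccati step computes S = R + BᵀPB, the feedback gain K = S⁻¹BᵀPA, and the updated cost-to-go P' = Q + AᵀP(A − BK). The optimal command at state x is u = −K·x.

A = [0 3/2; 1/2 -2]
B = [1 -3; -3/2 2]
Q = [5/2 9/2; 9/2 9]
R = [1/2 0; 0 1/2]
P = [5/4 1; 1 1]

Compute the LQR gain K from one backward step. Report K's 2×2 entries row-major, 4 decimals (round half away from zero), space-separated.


-0.2881 0.5932 -0.1525 -0.1271

BᵀP = [-0.2500 -0.5000; -1.7500 -1.0000]
S = R + BᵀPB = [1/2 0; 0 1/2] + [0.5000 -0.2500; -0.2500 3.2500] = [1.0000 -0.2500; -0.2500 3.7500]
BᵀPA = [-0.2500 0.6250; -0.5000 -0.6250]
K = S⁻¹·BᵀPA = [-0.2881 0.5932; -0.1525 -0.1271]
A−BK = [-0.1695 0.5254; 0.3729 -0.8559]
AᵀP(A−BK) = [0.1017 -0.1653; -0.1653 0.3623]
P' = Q + AᵀP(A−BK) = [2.6017 4.3347; 4.3347 9.3623]
tr(P') = 11.9640


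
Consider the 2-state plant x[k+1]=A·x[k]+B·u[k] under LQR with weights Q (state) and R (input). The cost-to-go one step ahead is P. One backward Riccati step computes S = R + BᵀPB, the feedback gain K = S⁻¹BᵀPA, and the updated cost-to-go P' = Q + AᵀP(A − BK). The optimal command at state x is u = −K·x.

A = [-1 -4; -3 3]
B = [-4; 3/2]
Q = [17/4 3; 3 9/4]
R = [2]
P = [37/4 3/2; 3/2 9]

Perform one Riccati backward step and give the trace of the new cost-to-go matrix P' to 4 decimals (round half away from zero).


126.4524

BᵀP = [-34.7500 7.5000]
S = R + BᵀPB = [2] + [150.2500] = [152.2500]
BᵀPA = [12.2500 161.5000]
K = S⁻¹·BᵀPA = [0.0805 1.0608]
A−BK = [-0.6782 0.2430; -3.1207 1.4089]
AᵀP(A−BK) = [98.2644 -43.4943; -43.4943 21.6880]
P' = Q + AᵀP(A−BK) = [102.5144 -40.4943; -40.4943 23.9380]
tr(P') = 126.4524


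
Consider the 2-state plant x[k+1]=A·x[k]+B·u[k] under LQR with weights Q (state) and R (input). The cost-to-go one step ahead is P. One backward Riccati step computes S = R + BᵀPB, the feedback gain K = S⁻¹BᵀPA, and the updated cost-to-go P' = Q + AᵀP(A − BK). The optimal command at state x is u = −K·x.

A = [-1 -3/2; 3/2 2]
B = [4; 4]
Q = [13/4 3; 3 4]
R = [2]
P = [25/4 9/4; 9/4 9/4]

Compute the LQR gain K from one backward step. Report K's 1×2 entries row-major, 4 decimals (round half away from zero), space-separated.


BᵀP = [34.0000 18.0000]
S = R + BᵀPB = [2] + [208.0000] = [210.0000]
BᵀPA = [-7.0000 -15.0000]
K = S⁻¹·BᵀPA = [-0.0333 -0.0714]
A−BK = [-0.8667 -1.2143; 1.6333 2.2857]
AᵀP(A−BK) = [4.3292 6.0625; 6.0625 8.4911]
P' = Q + AᵀP(A−BK) = [7.5792 9.0625; 9.0625 12.4911]
tr(P') = 20.0702

-0.0333 -0.0714


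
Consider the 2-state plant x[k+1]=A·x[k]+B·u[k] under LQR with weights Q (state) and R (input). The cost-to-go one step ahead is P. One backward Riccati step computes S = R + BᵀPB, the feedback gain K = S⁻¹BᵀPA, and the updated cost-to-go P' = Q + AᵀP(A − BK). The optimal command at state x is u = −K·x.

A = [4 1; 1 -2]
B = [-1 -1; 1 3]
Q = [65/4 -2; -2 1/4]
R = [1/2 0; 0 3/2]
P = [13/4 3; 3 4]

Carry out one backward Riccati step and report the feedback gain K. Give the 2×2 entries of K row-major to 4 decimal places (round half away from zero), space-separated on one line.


-3.5556 -0.3889 1.9145 -0.4829

BᵀP = [-0.2500 1.0000; 5.7500 9.0000]
S = R + BᵀPB = [1/2 0; 0 3/2] + [1.2500 3.2500; 3.2500 21.2500] = [1.7500 3.2500; 3.2500 22.7500]
BᵀPA = [0.0000 -2.2500; 32.0000 -12.2500]
K = S⁻¹·BᵀPA = [-3.5556 -0.3889; 1.9145 -0.4829]
A−BK = [2.3590 0.1282; -1.1880 -0.1624]
AᵀP(A−BK) = [18.7350 -0.5470; -0.5470 0.4594]
P' = Q + AᵀP(A−BK) = [34.9850 -2.5470; -2.5470 0.7094]
tr(P') = 35.6944


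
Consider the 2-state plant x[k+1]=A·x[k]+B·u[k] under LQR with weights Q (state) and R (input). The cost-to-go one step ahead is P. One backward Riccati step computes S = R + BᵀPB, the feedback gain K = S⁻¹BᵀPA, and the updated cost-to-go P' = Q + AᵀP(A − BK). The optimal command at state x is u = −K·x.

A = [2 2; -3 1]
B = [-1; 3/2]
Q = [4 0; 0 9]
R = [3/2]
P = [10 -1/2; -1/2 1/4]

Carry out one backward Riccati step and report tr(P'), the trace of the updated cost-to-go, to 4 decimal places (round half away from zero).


25.2212

BᵀP = [-10.7500 0.8750]
S = R + BᵀPB = [3/2] + [12.0625] = [13.5625]
BᵀPA = [-24.1250 -20.6250]
K = S⁻¹·BᵀPA = [-1.7788 -1.5207]
A−BK = [0.2212 0.4793; -0.3318 3.2811]
AᵀP(A−BK) = [5.3364 4.5622; 4.5622 6.8848]
P' = Q + AᵀP(A−BK) = [9.3364 4.5622; 4.5622 15.8848]
tr(P') = 25.2212


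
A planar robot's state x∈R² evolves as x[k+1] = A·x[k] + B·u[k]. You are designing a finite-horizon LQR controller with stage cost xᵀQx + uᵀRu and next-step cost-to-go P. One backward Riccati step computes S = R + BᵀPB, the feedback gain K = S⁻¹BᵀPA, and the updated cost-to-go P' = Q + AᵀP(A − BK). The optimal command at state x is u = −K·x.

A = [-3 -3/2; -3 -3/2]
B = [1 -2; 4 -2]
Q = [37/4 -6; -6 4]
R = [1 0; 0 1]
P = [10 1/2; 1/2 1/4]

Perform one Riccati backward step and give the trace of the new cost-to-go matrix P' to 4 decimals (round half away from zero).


BᵀP = [12.0000 1.5000; -21.0000 -1.5000]
S = R + BᵀPB = [1 0; 0 1] + [18.0000 -27.0000; -27.0000 45.0000] = [19.0000 -27.0000; -27.0000 46.0000]
BᵀPA = [-40.5000 -20.2500; 67.5000 33.7500]
K = S⁻¹·BᵀPA = [-0.2793 -0.1397; 1.3034 0.6517]
A−BK = [-0.1138 -0.0569; 0.7241 0.3621]
AᵀP(A−BK) = [1.9552 0.9776; 0.9776 0.4888]
P' = Q + AᵀP(A−BK) = [11.2052 -5.0224; -5.0224 4.4888]
tr(P') = 15.6940

15.6940


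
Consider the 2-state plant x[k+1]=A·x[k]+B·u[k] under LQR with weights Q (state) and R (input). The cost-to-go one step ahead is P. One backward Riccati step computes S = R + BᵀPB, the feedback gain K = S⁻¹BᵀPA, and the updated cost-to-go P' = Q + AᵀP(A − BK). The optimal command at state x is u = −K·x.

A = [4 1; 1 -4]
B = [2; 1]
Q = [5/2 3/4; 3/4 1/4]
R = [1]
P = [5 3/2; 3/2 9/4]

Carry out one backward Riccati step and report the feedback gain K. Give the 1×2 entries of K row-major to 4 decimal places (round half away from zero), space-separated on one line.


BᵀP = [11.5000 5.2500]
S = R + BᵀPB = [1] + [28.2500] = [29.2500]
BᵀPA = [51.2500 -9.5000]
K = S⁻¹·BᵀPA = [1.7521 -0.3248]
A−BK = [0.4957 1.6496; -0.7521 -3.6752]
AᵀP(A−BK) = [4.4530 5.1453; 5.1453 25.9145]
P' = Q + AᵀP(A−BK) = [6.9530 5.8953; 5.8953 26.1645]
tr(P') = 33.1175

1.7521 -0.3248


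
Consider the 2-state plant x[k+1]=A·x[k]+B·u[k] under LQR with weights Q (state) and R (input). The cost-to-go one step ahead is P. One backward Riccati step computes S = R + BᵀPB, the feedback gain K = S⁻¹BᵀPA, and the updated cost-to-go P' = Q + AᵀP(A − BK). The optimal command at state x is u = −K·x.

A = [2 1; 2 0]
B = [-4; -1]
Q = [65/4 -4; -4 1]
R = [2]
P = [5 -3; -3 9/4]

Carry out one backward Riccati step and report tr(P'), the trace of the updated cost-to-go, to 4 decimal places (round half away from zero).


BᵀP = [-17.0000 9.7500]
S = R + BᵀPB = [2] + [58.2500] = [60.2500]
BᵀPA = [-14.5000 -17.0000]
K = S⁻¹·BᵀPA = [-0.2407 -0.2822]
A−BK = [1.0373 -0.1286; 1.7593 -0.2822]
AᵀP(A−BK) = [1.5104 -0.0913; -0.0913 0.2033]
P' = Q + AᵀP(A−BK) = [17.7604 -4.0913; -4.0913 1.2033]
tr(P') = 18.9637

18.9637


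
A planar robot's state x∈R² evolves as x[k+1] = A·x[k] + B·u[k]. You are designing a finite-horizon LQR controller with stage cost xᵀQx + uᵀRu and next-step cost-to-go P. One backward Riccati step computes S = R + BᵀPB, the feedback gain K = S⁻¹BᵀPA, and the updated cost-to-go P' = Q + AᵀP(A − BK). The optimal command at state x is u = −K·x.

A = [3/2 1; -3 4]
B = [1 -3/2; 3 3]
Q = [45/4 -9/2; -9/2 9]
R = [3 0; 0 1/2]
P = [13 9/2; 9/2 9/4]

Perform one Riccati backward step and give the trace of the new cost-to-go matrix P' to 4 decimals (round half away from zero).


24.8273

BᵀP = [26.5000 11.2500; -6.0000 0.0000]
S = R + BᵀPB = [3 0; 0 1/2] + [60.2500 -6.0000; -6.0000 9.0000] = [63.2500 -6.0000; -6.0000 9.5000]
BᵀPA = [6.0000 71.5000; -9.0000 -6.0000]
K = S⁻¹·BᵀPA = [0.0053 1.1387; -0.9440 0.0876]
A−BK = [0.0787 -0.0073; -0.1839 0.3209]
AᵀP(A−BK) = [0.4720 -0.0438; -0.0438 4.1053]
P' = Q + AᵀP(A−BK) = [11.7220 -4.5438; -4.5438 13.1053]
tr(P') = 24.8273


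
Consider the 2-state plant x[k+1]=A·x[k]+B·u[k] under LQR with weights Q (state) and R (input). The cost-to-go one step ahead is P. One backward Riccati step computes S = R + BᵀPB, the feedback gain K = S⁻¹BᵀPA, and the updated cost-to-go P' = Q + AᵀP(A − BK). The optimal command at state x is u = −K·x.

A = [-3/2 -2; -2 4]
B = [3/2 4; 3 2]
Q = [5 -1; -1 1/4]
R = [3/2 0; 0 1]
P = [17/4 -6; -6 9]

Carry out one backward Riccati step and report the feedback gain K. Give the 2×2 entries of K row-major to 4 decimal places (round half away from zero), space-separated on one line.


BᵀP = [-11.6250 18.0000; 5.0000 -6.0000]
S = R + BᵀPB = [3/2 0; 0 1] + [36.5625 -10.5000; -10.5000 8.0000] = [38.0625 -10.5000; -10.5000 9.0000]
BᵀPA = [-18.5625 95.2500; 4.5000 -34.0000]
K = S⁻¹·BᵀPA = [-0.5157 2.1533; -0.1017 -1.2655]
A−BK = [-0.3196 -0.1679; -0.2494 0.0710]
AᵀP(A−BK) = [0.4467 -1.5835; -1.5835 8.8652]
P' = Q + AᵀP(A−BK) = [5.4467 -2.5835; -2.5835 9.1152]
tr(P') = 14.5619

-0.5157 2.1533 -0.1017 -1.2655


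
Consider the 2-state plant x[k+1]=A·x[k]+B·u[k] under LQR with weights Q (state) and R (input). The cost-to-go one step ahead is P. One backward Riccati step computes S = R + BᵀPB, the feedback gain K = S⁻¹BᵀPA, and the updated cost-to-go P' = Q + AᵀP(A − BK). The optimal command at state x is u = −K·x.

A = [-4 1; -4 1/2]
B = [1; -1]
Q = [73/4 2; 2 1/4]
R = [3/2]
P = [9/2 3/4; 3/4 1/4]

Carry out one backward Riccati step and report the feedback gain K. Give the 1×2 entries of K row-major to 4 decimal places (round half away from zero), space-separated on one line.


BᵀP = [3.7500 0.5000]
S = R + BᵀPB = [3/2] + [3.2500] = [4.7500]
BᵀPA = [-17.0000 4.0000]
K = S⁻¹·BᵀPA = [-3.5789 0.8421]
A−BK = [-0.4211 0.1579; -7.5789 1.3421]
AᵀP(A−BK) = [39.1579 -8.6842; -8.6842 1.9441]
P' = Q + AᵀP(A−BK) = [57.4079 -6.6842; -6.6842 2.1941]
tr(P') = 59.6020

-3.5789 0.8421


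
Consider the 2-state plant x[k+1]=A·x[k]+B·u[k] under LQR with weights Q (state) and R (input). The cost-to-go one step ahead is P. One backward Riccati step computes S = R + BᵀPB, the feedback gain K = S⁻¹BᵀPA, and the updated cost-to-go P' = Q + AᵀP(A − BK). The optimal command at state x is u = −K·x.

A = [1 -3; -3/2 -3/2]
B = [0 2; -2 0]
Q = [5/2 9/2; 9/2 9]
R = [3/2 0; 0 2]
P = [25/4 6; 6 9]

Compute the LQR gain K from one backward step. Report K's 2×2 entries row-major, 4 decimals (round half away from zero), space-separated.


0.6254 0.8454 0.3522 -1.3041

BᵀP = [-12.0000 -18.0000; 12.5000 12.0000]
S = R + BᵀPB = [3/2 0; 0 2] + [36.0000 -24.0000; -24.0000 25.0000] = [37.5000 -24.0000; -24.0000 27.0000]
BᵀPA = [15.0000 63.0000; -5.5000 -55.5000]
K = S⁻¹·BᵀPA = [0.6254 0.8454; 0.3522 -1.3041]
A−BK = [0.2955 -0.3918; -0.2491 0.1907]
AᵀP(A−BK) = [1.0558 -0.3531; -0.3531 4.8634]
P' = Q + AᵀP(A−BK) = [3.5558 4.1469; 4.1469 13.8634]
tr(P') = 17.4192


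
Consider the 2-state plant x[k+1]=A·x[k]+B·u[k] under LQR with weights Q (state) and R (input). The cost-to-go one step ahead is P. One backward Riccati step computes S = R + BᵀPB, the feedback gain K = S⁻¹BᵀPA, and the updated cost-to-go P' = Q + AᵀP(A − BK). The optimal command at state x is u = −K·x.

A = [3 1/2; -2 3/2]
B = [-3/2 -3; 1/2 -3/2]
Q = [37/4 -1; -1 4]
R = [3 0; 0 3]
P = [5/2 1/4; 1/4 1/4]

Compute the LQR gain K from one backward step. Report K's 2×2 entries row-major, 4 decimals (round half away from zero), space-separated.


-0.4897 0.0124 -0.5604 -0.2036

BᵀP = [-3.6250 -0.2500; -7.8750 -1.1250]
S = R + BᵀPB = [3 0; 0 3] + [5.3125 11.2500; 11.2500 25.3125] = [8.3125 11.2500; 11.2500 28.3125]
BᵀPA = [-10.3750 -2.1875; -21.3750 -5.6250]
K = S⁻¹·BᵀPA = [-0.4897 0.0124; -0.5604 -0.2036]
A−BK = [0.5843 -0.0922; -2.5957 1.1884]
AᵀP(A−BK) = [3.4411 -0.3484; -0.3484 0.4444]
P' = Q + AᵀP(A−BK) = [12.6911 -1.3484; -1.3484 4.4444]
tr(P') = 17.1355


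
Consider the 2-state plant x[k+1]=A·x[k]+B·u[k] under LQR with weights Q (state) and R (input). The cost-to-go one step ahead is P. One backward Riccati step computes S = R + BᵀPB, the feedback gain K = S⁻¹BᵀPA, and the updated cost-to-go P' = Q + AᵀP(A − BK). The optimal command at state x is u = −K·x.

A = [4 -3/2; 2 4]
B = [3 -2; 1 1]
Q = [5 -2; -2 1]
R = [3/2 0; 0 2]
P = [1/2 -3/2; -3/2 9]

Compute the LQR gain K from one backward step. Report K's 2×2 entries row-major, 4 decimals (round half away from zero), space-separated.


1.1520 1.1640 0.4640 2.4480

BᵀP = [0.0000 4.5000; -2.5000 12.0000]
S = R + BᵀPB = [3/2 0; 0 2] + [4.5000 4.5000; 4.5000 17.0000] = [6.0000 4.5000; 4.5000 19.0000]
BᵀPA = [9.0000 18.0000; 14.0000 51.7500]
K = S⁻¹·BᵀPA = [1.1520 1.1640; 0.4640 2.4480]
A−BK = [1.4720 -0.0960; 0.3840 0.3880]
AᵀP(A−BK) = [3.1360 4.7520; 4.7520 15.4890]
P' = Q + AᵀP(A−BK) = [8.1360 2.7520; 2.7520 16.4890]
tr(P') = 24.6250


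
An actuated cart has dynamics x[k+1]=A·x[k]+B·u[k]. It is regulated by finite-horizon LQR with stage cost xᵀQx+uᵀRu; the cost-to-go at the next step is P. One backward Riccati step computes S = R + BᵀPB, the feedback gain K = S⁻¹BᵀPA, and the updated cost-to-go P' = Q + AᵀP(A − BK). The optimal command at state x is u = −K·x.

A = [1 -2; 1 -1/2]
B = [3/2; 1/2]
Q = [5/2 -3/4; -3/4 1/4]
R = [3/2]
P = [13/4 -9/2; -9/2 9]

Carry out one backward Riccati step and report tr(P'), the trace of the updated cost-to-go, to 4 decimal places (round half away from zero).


BᵀP = [2.6250 -2.2500]
S = R + BᵀPB = [3/2] + [2.8125] = [4.3125]
BᵀPA = [0.3750 -4.1250]
K = S⁻¹·BᵀPA = [0.0870 -0.9565]
A−BK = [0.8696 -0.5652; 0.9565 -0.0217]
AᵀP(A−BK) = [3.2174 0.6087; 0.6087 2.3043]
P' = Q + AᵀP(A−BK) = [5.7174 -0.1413; -0.1413 2.5543]
tr(P') = 8.2717

8.2717


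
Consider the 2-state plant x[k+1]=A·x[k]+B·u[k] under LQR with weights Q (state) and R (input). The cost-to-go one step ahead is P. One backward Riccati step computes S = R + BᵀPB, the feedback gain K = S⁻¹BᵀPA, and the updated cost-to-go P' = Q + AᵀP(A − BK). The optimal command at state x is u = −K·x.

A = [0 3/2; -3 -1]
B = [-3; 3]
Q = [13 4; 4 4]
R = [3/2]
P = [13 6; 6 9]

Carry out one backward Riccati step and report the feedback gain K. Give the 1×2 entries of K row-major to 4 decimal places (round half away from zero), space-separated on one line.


-0.2951 -0.4426

BᵀP = [-21.0000 9.0000]
S = R + BᵀPB = [3/2] + [90.0000] = [91.5000]
BᵀPA = [-27.0000 -40.5000]
K = S⁻¹·BᵀPA = [-0.2951 -0.4426]
A−BK = [-0.8852 0.1721; -2.1148 0.3279]
AᵀP(A−BK) = [73.0328 -11.9508; -11.9508 2.3238]
P' = Q + AᵀP(A−BK) = [86.0328 -7.9508; -7.9508 6.3238]
tr(P') = 92.3566


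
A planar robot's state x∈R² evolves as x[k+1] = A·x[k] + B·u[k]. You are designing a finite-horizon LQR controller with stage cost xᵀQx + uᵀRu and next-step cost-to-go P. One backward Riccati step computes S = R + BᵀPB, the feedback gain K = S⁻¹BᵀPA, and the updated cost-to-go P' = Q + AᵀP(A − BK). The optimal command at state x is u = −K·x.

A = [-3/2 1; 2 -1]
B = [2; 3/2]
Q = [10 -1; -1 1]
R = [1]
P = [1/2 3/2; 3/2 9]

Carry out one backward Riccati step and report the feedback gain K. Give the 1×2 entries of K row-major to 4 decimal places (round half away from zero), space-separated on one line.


0.8721 -0.4109

BᵀP = [3.2500 16.5000]
S = R + BᵀPB = [1] + [31.2500] = [32.2500]
BᵀPA = [28.1250 -13.2500]
K = S⁻¹·BᵀPA = [0.8721 -0.4109]
A−BK = [-3.2442 1.8217; 0.6919 -0.3837]
AᵀP(A−BK) = [3.5974 -1.9448; -1.9448 1.0562]
P' = Q + AᵀP(A−BK) = [13.5974 -2.9448; -2.9448 2.0562]
tr(P') = 15.6536


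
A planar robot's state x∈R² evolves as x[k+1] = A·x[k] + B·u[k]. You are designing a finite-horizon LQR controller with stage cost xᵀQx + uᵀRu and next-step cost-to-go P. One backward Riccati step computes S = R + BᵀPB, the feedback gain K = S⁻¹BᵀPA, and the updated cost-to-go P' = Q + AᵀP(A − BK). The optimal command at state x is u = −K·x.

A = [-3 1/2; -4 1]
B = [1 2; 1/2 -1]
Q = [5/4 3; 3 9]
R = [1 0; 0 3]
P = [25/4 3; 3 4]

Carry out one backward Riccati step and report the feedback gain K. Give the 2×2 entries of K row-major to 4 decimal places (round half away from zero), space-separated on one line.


-4.1983 0.9292 0.3791 -0.1503

BᵀP = [7.7500 5.0000; 9.5000 2.0000]
S = R + BᵀPB = [1 0; 0 3] + [10.2500 10.5000; 10.5000 17.0000] = [11.2500 10.5000; 10.5000 20.0000]
BᵀPA = [-43.2500 8.8750; -36.5000 6.7500]
K = S⁻¹·BᵀPA = [-4.1983 0.9292; 0.3791 -0.1503]
A−BK = [0.4401 -0.1285; -1.5218 0.3851]
AᵀP(A−BK) = [24.5120 -5.6743; -5.6743 1.3306]
P' = Q + AᵀP(A−BK) = [25.7620 -2.6743; -2.6743 10.3306]
tr(P') = 36.0926
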